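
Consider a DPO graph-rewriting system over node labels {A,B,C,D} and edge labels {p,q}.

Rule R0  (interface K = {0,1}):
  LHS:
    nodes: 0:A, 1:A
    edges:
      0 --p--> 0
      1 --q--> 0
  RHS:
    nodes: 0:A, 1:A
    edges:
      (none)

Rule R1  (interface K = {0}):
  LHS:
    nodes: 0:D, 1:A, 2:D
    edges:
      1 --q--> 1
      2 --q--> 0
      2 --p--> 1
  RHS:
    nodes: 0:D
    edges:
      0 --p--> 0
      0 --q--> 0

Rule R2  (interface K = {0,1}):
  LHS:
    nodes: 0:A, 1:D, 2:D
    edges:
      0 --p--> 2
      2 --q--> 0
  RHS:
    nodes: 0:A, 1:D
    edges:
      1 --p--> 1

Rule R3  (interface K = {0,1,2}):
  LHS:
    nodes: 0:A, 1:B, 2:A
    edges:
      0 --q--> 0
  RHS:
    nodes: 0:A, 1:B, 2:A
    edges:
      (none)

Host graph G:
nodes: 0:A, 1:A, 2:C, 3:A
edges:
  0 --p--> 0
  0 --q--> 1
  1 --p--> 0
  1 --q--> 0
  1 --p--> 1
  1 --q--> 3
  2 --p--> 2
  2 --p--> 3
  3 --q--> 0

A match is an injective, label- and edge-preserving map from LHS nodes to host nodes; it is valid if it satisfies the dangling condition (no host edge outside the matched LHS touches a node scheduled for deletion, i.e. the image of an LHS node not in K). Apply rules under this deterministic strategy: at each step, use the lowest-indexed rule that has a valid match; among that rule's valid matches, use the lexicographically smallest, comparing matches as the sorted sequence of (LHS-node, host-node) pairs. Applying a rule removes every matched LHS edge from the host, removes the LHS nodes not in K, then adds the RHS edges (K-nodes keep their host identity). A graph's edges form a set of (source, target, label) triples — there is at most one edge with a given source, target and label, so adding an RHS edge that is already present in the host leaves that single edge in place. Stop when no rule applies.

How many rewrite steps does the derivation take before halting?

Answer: 2

Derivation:
[0] host  ⇒  4 nodes, 9 edges  {0-p->0 0-q->1 1-p->0 1-q->0 1-p->1 1-q->3 2-p->2 2-p->3 3-q->0}
[1] R0 @ {0↦0, 1↦1}  ⇒  4 nodes, 7 edges  {0-q->1 1-p->0 1-p->1 1-q->3 2-p->2 2-p->3 3-q->0}
[2] R0 @ {0↦1, 1↦0}  ⇒  4 nodes, 5 edges  {1-p->0 1-q->3 2-p->2 2-p->3 3-q->0}
normal form: no rule applies after step 2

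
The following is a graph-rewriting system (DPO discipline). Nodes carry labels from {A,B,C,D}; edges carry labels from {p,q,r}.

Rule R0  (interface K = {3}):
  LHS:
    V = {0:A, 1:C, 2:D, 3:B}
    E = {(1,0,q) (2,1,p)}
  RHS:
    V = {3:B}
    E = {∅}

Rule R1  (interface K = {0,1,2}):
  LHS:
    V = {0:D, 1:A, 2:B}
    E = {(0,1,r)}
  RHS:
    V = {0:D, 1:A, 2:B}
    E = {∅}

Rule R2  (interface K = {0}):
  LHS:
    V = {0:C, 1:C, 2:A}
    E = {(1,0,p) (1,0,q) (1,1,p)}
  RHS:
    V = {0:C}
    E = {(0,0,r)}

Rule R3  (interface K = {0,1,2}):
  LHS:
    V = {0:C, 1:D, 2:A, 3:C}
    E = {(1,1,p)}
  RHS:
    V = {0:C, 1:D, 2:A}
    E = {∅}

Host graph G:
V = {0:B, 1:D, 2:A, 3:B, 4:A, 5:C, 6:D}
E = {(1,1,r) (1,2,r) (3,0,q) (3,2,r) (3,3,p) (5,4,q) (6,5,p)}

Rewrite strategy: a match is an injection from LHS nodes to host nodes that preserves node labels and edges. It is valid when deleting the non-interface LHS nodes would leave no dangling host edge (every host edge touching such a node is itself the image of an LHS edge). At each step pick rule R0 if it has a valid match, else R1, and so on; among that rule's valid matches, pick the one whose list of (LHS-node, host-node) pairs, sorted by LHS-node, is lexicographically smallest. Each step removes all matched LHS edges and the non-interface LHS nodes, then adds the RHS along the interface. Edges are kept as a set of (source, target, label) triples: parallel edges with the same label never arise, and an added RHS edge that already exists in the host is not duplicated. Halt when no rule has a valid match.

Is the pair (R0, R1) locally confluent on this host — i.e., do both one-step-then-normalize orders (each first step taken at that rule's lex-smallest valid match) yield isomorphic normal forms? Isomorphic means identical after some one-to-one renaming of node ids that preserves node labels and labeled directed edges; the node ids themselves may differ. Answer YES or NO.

Answer: YES

Rewrite trace:
branch R0-first: apply at {0↦4, 1↦5, 2↦6, 3↦0} → |E|=5, then 1 more step(s) → NF |V|=4 |E|=4 V={0:B, 1:D, 2:A, 3:B} E=1-r->1 3-q->0 3-r->2 3-p->3
branch R1-first: apply at {0↦1, 1↦2, 2↦0} → |E|=6, then 1 more step(s) → NF |V|=4 |E|=4 V={0:B, 1:D, 2:A, 3:B} E=1-r->1 3-q->0 3-r->2 3-p->3
graphs isomorphic (equal up to label-preserving node renaming)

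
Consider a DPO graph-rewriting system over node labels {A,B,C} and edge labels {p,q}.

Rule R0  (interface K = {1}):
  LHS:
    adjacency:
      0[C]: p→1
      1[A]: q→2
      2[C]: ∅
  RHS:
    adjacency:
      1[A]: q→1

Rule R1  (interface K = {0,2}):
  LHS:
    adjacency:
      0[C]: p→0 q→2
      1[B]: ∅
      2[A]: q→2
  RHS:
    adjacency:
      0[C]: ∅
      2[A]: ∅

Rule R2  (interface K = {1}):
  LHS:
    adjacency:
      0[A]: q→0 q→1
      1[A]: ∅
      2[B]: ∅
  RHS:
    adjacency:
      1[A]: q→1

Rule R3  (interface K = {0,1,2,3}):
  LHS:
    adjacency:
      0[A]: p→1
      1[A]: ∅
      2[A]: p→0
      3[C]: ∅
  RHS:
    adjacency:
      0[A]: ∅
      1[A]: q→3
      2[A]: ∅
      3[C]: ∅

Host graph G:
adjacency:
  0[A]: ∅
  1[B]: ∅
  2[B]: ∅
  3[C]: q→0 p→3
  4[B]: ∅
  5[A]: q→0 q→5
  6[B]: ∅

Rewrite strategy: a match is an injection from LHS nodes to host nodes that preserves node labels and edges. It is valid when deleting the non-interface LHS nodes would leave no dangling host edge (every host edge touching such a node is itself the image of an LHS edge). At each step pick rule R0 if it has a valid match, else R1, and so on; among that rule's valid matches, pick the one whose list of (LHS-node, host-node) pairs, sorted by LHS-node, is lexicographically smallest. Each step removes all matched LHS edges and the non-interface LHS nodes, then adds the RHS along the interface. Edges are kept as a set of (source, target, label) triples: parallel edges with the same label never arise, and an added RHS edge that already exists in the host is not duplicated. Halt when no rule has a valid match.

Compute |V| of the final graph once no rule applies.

Answer: 4

Steps:
[0] host  ⇒  7 nodes, 4 edges  {3-q->0 3-p->3 5-q->0 5-q->5}
[1] R2 @ {0↦5, 1↦0, 2↦1}  ⇒  5 nodes, 3 edges  {0-q->0 3-q->0 3-p->3}
[2] R1 @ {0↦3, 1↦2, 2↦0}  ⇒  4 nodes, 0 edges  {∅}
final graph: no rule applies after step 2
NF nodes: {0:A, 3:C, 4:B, 6:B}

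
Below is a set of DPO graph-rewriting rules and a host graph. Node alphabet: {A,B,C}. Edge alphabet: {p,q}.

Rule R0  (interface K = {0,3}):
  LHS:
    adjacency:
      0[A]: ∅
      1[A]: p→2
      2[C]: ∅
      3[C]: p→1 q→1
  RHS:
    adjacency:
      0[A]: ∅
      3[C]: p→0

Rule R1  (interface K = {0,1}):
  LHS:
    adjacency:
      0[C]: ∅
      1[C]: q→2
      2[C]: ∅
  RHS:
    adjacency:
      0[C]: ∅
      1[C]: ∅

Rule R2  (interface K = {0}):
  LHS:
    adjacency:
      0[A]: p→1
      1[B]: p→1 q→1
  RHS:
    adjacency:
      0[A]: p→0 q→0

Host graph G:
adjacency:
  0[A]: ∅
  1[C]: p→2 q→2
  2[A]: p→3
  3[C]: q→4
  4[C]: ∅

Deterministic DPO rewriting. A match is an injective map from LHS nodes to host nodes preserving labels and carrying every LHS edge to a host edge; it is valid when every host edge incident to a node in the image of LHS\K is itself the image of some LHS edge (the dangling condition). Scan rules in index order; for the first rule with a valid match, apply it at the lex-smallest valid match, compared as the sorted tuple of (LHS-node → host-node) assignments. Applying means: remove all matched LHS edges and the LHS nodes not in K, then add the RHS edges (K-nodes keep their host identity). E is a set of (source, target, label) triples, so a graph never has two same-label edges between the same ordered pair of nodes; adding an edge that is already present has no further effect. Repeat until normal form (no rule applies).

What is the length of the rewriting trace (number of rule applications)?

[0] host  ⇒  5 nodes, 4 edges  {1-p->2 1-q->2 2-p->3 3-q->4}
[1] R1 @ {0↦1, 1↦3, 2↦4}  ⇒  4 nodes, 3 edges  {1-p->2 1-q->2 2-p->3}
[2] R0 @ {0↦0, 1↦2, 2↦3, 3↦1}  ⇒  2 nodes, 1 edges  {1-p->0}
final graph: no rule applies after step 2

Answer: 2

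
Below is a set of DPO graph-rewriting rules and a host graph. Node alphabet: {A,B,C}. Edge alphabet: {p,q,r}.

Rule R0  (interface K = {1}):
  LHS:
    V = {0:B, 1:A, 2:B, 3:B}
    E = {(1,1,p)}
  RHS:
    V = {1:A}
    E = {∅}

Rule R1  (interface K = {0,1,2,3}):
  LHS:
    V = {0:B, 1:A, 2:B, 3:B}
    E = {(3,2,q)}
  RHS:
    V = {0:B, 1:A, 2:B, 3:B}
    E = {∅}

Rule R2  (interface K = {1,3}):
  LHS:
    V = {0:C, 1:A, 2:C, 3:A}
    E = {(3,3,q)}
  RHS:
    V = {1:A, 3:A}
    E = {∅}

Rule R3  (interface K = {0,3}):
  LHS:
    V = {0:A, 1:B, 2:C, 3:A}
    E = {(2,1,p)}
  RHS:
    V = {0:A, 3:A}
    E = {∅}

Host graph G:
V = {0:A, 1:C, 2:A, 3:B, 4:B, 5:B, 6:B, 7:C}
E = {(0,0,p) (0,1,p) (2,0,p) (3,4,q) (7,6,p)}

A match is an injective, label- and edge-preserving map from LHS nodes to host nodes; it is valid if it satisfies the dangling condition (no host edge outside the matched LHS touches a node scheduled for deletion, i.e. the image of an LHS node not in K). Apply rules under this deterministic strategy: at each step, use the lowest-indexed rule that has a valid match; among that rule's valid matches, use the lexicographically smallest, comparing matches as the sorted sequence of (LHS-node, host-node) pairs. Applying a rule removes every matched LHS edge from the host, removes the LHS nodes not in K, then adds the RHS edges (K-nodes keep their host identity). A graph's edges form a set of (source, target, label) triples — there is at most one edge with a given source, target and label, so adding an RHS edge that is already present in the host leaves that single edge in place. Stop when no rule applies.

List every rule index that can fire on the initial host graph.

R0: no valid match — 24 raw matches, all fail dangling condition
R1: 4 valid matches — {0↦5, 1↦0, 2↦4, 3↦3}, {0↦5, 1↦2, 2↦4, 3↦3}, {0↦6, 1↦0, 2↦4, 3↦3} (+1 more)
R2: no valid match — LHS pattern not found
R3: 2 valid matches — {0↦0, 1↦6, 2↦7, 3↦2}, {0↦2, 1↦6, 2↦7, 3↦0}

Answer: [R1,R3]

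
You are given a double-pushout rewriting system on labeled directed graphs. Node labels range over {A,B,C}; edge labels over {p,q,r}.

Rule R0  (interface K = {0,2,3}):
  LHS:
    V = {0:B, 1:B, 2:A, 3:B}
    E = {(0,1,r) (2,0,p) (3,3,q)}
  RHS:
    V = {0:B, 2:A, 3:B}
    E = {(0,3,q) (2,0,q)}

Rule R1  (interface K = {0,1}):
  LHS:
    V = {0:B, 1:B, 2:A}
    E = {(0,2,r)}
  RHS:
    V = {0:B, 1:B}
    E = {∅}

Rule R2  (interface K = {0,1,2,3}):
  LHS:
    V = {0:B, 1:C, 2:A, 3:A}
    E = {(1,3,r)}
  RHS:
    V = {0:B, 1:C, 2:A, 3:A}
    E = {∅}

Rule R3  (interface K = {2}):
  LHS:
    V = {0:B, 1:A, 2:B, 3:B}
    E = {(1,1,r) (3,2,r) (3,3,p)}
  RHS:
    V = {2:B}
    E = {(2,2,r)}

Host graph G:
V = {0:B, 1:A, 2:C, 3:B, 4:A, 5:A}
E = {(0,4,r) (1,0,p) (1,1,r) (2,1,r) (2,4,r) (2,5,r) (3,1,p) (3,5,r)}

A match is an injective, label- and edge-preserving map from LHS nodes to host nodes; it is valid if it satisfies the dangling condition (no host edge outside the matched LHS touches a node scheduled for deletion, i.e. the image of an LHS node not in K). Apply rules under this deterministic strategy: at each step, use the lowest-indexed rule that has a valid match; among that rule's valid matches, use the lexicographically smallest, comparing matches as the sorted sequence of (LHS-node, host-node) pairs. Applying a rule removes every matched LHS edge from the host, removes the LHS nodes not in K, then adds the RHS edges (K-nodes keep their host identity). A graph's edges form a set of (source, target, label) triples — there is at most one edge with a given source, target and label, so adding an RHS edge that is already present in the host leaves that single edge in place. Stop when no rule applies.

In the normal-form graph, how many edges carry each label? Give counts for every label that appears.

[0] host  ⇒  6 nodes, 8 edges  {0-r->4 1-p->0 1-r->1 2-r->1 2-r->4 2-r->5 3-p->1 3-r->5}
[1] R2 @ {0↦0, 1↦2, 2↦1, 3↦4}  ⇒  6 nodes, 7 edges  {0-r->4 1-p->0 1-r->1 2-r->1 2-r->5 3-p->1 3-r->5}
[2] R1 @ {0↦0, 1↦3, 2↦4}  ⇒  5 nodes, 6 edges  {1-p->0 1-r->1 2-r->1 2-r->5 3-p->1 3-r->5}
[3] R2 @ {0↦0, 1↦2, 2↦1, 3↦5}  ⇒  5 nodes, 5 edges  {1-p->0 1-r->1 2-r->1 3-p->1 3-r->5}
[4] R1 @ {0↦3, 1↦0, 2↦5}  ⇒  4 nodes, 4 edges  {1-p->0 1-r->1 2-r->1 3-p->1}
final graph: no rule applies after step 4
NF edges: [(1, 0, 'p'), (1, 1, 'r'), (2, 1, 'r'), (3, 1, 'p')]

Answer: p:2 r:2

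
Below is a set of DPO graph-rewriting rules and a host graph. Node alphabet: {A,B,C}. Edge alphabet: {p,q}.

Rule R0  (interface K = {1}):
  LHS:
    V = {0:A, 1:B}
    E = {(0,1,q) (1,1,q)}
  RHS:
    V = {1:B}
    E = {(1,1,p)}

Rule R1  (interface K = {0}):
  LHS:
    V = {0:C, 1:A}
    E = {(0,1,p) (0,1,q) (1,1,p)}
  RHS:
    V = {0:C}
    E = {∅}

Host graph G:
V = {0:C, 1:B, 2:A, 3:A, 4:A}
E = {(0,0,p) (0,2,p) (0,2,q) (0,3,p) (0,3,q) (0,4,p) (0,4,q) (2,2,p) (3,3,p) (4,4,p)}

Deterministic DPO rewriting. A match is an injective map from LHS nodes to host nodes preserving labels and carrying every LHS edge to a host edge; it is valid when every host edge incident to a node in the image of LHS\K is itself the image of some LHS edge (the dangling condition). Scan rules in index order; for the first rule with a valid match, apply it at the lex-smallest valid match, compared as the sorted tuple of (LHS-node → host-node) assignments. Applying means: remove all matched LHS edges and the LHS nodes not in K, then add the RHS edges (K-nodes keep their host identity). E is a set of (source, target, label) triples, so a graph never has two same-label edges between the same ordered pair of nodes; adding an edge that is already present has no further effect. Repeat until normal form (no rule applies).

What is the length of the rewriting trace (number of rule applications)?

[0] host  ⇒  5 nodes, 10 edges  {0-p->0 0-p->2 0-q->2 0-p->3 0-q->3 0-p->4 0-q->4 2-p->2 3-p->3 4-p->4}
[1] R1 @ {0↦0, 1↦2}  ⇒  4 nodes, 7 edges  {0-p->0 0-p->3 0-q->3 0-p->4 0-q->4 3-p->3 4-p->4}
[2] R1 @ {0↦0, 1↦3}  ⇒  3 nodes, 4 edges  {0-p->0 0-p->4 0-q->4 4-p->4}
[3] R1 @ {0↦0, 1↦4}  ⇒  2 nodes, 1 edges  {0-p->0}
normal form: no rule applies after step 3

Answer: 3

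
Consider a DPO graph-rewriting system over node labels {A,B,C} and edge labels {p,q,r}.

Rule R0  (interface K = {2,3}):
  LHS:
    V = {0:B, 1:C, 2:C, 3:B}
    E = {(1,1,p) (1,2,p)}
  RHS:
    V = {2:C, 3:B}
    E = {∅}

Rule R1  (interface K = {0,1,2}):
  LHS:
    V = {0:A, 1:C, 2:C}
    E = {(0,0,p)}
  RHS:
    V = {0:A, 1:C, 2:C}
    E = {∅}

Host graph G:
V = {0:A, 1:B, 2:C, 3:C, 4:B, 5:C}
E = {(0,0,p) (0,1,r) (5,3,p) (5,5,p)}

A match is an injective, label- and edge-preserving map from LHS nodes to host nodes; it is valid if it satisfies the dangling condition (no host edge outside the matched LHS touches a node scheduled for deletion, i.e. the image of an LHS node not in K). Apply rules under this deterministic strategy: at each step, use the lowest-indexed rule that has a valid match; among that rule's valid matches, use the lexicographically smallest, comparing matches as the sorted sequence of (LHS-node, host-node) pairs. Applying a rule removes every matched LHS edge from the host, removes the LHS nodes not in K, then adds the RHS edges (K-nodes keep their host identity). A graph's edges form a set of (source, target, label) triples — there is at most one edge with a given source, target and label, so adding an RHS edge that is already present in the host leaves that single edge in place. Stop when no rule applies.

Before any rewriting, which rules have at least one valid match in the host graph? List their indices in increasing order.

Answer: [R0,R1]

Steps:
R0: 1 valid match — {0↦4, 1↦5, 2↦3, 3↦1}
R1: 6 valid matches — {0↦0, 1↦2, 2↦3}, {0↦0, 1↦2, 2↦5}, {0↦0, 1↦3, 2↦2} (+3 more)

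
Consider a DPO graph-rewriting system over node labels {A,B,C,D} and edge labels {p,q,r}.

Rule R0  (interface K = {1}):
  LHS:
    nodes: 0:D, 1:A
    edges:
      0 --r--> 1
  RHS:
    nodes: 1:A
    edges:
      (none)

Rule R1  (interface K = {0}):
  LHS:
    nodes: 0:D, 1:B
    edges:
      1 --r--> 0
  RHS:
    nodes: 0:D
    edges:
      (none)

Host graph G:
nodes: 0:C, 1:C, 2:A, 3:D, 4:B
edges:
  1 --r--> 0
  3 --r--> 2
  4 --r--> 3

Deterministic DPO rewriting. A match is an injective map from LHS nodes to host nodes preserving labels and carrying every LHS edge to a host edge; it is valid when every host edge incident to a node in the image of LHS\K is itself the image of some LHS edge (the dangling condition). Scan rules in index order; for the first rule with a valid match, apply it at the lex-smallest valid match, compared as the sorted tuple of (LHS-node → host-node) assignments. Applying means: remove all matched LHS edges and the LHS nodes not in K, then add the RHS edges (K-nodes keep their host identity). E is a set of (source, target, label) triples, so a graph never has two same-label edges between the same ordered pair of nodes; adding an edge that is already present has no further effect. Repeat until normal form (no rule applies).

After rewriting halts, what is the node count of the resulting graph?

[0] host  ⇒  5 nodes, 3 edges  {1-r->0 3-r->2 4-r->3}
[1] R1 @ {0↦3, 1↦4}  ⇒  4 nodes, 2 edges  {1-r->0 3-r->2}
[2] R0 @ {0↦3, 1↦2}  ⇒  3 nodes, 1 edges  {1-r->0}
final graph: no rule applies after step 2
NF nodes: {0:C, 1:C, 2:A}

Answer: 3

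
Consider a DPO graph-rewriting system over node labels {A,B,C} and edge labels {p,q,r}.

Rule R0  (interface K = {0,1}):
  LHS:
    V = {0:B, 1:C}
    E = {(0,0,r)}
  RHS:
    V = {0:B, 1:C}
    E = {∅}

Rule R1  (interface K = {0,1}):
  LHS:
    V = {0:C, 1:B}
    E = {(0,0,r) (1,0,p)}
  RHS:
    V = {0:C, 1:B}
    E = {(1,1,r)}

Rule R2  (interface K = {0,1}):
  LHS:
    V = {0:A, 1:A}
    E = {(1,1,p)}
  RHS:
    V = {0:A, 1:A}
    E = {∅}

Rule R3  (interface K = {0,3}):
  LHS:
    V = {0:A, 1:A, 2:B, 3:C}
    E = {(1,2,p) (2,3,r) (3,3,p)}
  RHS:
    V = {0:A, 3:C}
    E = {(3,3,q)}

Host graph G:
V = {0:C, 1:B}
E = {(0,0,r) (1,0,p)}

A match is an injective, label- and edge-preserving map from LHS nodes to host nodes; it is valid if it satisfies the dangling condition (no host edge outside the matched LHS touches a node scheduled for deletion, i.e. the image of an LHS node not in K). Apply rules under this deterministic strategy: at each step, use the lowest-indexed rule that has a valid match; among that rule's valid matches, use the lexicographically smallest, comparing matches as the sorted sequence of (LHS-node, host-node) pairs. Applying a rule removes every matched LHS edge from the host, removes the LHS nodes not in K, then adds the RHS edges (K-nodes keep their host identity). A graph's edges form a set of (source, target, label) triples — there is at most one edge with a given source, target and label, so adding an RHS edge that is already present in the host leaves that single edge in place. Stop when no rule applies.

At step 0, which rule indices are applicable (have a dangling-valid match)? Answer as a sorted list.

Answer: [R1]

Derivation:
R0: no valid match — LHS pattern not found
R1: 1 valid match — {0↦0, 1↦1}
R2: no valid match — LHS pattern not found
R3: no valid match — LHS pattern not found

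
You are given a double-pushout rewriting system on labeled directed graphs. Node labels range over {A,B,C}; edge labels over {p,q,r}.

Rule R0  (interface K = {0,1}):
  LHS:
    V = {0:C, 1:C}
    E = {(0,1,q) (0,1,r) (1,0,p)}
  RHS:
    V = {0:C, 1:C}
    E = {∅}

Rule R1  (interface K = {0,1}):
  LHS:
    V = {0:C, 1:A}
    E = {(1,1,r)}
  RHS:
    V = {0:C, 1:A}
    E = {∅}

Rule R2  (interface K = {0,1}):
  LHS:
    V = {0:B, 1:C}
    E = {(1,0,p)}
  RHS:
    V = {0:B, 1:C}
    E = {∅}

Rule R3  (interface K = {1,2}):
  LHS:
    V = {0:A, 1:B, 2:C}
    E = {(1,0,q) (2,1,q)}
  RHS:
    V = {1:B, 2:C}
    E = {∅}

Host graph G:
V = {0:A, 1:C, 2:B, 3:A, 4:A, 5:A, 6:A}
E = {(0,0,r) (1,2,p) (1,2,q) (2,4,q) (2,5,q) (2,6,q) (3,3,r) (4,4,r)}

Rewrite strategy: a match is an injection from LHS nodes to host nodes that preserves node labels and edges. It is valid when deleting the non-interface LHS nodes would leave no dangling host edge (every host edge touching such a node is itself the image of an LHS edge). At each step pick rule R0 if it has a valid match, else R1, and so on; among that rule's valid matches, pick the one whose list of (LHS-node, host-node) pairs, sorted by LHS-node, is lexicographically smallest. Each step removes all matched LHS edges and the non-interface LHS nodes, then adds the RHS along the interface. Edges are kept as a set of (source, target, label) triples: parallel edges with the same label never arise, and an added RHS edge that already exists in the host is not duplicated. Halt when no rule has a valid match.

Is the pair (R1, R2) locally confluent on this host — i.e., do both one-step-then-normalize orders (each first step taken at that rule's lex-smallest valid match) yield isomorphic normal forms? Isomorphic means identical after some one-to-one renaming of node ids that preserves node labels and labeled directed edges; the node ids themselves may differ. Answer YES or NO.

Answer: YES

Steps:
branch R1-first: apply at {0↦1, 1↦0} → |E|=7, then 4 more step(s) → NF |V|=6 |E|=2 V={0:A, 1:C, 2:B, 3:A, 5:A, 6:A} E=2-q->5 2-q->6
branch R2-first: apply at {0↦2, 1↦1} → |E|=7, then 4 more step(s) → NF |V|=6 |E|=2 V={0:A, 1:C, 2:B, 3:A, 5:A, 6:A} E=2-q->5 2-q->6
graphs isomorphic (equal up to label-preserving node renaming)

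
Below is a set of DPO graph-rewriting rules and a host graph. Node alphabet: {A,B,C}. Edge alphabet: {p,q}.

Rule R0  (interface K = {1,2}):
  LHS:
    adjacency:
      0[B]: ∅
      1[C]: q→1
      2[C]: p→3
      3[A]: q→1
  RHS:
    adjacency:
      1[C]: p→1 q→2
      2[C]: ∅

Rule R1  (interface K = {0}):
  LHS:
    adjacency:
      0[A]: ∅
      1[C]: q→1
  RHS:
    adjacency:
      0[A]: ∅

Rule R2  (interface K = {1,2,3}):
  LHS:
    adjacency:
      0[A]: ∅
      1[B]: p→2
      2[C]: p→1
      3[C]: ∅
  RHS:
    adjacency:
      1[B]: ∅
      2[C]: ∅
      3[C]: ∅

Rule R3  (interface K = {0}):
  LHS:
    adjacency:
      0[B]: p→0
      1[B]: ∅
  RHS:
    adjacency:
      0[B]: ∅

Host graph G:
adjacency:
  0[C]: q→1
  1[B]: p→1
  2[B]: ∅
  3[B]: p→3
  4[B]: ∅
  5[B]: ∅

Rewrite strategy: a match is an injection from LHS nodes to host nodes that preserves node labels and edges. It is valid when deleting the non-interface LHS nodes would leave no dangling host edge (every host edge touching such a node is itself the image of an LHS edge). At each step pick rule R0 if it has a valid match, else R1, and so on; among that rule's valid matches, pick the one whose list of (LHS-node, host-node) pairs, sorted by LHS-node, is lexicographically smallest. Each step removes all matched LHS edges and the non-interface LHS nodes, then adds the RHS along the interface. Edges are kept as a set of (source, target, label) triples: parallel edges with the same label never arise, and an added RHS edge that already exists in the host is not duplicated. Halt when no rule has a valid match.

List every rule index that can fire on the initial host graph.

Answer: [R3]

Rewrite trace:
R0: no valid match — LHS pattern not found
R1: no valid match — LHS pattern not found
R2: no valid match — LHS pattern not found
R3: 6 valid matches — {0↦1, 1↦2}, {0↦1, 1↦4}, {0↦1, 1↦5} (+3 more)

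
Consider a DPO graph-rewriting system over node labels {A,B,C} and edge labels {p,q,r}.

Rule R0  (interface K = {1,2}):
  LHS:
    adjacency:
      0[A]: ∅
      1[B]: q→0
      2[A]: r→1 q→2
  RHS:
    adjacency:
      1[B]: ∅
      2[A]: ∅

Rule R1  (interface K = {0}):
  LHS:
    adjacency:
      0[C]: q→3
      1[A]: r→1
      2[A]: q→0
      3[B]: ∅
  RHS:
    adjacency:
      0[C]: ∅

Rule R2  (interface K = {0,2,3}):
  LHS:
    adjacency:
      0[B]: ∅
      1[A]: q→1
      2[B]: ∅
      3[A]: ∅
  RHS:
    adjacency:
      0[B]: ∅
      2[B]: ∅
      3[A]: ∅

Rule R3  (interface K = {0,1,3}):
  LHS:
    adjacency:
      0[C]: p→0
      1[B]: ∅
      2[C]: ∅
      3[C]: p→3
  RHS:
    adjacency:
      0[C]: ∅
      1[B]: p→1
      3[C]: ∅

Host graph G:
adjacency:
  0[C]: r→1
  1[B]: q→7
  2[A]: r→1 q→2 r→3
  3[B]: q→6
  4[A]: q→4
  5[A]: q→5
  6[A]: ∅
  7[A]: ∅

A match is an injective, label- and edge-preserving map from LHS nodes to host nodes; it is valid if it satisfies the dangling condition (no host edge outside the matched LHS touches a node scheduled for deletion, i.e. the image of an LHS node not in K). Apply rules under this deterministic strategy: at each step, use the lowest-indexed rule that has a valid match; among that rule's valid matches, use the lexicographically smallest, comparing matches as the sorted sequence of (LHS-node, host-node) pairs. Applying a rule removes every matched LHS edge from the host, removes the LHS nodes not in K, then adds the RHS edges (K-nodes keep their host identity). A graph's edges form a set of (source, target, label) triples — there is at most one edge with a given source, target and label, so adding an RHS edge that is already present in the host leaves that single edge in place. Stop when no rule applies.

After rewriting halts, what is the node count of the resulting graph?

[0] host  ⇒  8 nodes, 8 edges  {0-r->1 1-q->7 2-r->1 2-q->2 2-r->3 3-q->6 4-q->4 5-q->5}
[1] R0 @ {0↦6, 1↦3, 2↦2}  ⇒  7 nodes, 5 edges  {0-r->1 1-q->7 2-r->1 4-q->4 5-q->5}
[2] R2 @ {0↦1, 1↦4, 2↦3, 3↦2}  ⇒  6 nodes, 4 edges  {0-r->1 1-q->7 2-r->1 5-q->5}
[3] R2 @ {0↦1, 1↦5, 2↦3, 3↦2}  ⇒  5 nodes, 3 edges  {0-r->1 1-q->7 2-r->1}
halt: no rule applies after step 3
NF nodes: {0:C, 1:B, 2:A, 3:B, 7:A}

Answer: 5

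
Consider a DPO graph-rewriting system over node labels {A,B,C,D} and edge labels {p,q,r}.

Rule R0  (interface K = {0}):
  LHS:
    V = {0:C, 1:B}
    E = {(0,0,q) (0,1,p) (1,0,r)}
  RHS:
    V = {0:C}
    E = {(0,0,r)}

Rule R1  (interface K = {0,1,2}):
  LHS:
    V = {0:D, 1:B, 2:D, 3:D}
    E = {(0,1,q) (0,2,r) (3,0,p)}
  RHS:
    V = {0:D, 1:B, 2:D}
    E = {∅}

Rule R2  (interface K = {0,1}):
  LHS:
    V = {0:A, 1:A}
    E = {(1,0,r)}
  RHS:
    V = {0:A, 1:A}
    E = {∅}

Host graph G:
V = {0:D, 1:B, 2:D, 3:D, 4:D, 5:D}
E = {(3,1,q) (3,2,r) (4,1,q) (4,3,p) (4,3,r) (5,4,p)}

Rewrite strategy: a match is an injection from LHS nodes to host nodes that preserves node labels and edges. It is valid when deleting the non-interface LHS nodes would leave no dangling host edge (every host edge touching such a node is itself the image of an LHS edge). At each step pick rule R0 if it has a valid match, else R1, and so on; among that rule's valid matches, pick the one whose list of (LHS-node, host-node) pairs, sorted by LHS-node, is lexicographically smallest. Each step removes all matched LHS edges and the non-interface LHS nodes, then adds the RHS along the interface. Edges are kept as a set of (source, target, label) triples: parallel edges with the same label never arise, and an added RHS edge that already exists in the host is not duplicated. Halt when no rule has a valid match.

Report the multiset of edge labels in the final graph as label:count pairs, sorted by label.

Answer: (no edges)

Derivation:
[0] host  ⇒  6 nodes, 6 edges  {3-q->1 3-r->2 4-q->1 4-p->3 4-r->3 5-p->4}
[1] R1 @ {0↦4, 1↦1, 2↦3, 3↦5}  ⇒  5 nodes, 3 edges  {3-q->1 3-r->2 4-p->3}
[2] R1 @ {0↦3, 1↦1, 2↦2, 3↦4}  ⇒  4 nodes, 0 edges  {∅}
halt: no rule applies after step 2
NF edges: []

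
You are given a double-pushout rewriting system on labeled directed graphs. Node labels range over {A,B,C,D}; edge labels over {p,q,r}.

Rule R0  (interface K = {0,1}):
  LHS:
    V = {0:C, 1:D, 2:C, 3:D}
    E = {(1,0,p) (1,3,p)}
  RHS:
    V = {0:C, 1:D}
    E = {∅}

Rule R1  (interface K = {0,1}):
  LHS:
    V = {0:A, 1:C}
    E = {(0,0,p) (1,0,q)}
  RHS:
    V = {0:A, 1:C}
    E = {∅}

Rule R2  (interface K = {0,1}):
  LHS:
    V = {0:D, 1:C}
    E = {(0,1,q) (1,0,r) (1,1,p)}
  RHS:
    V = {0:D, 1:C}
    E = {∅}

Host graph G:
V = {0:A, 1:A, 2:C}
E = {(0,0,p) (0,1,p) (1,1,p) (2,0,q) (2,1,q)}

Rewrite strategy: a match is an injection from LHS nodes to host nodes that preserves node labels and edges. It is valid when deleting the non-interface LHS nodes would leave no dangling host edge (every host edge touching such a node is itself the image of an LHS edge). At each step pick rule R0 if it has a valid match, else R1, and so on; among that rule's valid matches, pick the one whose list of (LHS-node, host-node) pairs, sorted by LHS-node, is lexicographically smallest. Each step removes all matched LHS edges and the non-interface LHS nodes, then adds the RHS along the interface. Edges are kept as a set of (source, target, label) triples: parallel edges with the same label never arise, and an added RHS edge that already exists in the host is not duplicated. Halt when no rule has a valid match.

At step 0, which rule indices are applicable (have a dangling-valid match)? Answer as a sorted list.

R0: no valid match — LHS pattern not found
R1: 2 valid matches — {0↦0, 1↦2}, {0↦1, 1↦2}
R2: no valid match — LHS pattern not found

Answer: [R1]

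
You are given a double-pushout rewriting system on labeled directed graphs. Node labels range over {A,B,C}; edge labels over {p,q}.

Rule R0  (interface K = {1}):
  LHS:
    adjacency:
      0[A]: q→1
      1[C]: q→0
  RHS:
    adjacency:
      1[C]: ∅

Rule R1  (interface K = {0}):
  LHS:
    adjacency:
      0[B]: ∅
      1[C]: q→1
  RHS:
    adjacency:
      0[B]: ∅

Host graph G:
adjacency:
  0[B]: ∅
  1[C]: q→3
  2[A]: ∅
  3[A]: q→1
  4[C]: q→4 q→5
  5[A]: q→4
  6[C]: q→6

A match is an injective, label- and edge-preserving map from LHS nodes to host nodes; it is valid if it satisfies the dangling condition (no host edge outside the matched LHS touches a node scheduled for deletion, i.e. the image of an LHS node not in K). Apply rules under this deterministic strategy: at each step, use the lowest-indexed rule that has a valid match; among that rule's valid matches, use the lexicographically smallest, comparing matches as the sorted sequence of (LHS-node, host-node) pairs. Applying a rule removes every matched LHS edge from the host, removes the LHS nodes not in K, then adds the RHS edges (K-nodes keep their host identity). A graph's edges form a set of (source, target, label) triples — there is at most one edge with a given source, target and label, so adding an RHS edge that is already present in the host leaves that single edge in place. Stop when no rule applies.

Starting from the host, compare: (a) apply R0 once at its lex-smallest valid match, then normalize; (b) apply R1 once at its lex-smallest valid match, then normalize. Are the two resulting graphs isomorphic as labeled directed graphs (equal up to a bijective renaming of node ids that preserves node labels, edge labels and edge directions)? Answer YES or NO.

Answer: YES

Rewrite trace:
branch R0-first: apply at {0↦3, 1↦1} → |E|=4, then 3 more step(s) → NF |V|=3 |E|=0 V={0:B, 1:C, 2:A} E=∅
branch R1-first: apply at {0↦0, 1↦6} → |E|=5, then 3 more step(s) → NF |V|=3 |E|=0 V={0:B, 1:C, 2:A} E=∅
graphs isomorphic (equal up to label-preserving node renaming)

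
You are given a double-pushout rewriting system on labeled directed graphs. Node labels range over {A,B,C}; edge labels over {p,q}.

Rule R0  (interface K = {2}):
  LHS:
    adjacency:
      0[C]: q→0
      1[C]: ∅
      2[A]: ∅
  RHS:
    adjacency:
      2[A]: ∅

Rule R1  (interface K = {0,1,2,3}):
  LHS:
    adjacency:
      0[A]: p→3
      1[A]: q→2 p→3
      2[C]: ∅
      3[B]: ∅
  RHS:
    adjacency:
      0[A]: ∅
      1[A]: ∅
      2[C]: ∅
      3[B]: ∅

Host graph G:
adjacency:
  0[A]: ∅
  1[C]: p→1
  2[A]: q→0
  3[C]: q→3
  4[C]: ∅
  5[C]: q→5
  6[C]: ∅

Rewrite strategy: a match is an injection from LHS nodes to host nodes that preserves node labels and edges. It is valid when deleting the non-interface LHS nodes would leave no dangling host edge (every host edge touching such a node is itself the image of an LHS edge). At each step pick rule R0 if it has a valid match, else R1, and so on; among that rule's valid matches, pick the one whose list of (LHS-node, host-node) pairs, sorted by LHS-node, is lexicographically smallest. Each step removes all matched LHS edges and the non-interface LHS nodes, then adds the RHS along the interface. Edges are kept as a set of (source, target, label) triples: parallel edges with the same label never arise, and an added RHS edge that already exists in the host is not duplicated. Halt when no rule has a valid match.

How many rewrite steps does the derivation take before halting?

[0] host  ⇒  7 nodes, 4 edges  {1-p->1 2-q->0 3-q->3 5-q->5}
[1] R0 @ {0↦3, 1↦4, 2↦0}  ⇒  5 nodes, 3 edges  {1-p->1 2-q->0 5-q->5}
[2] R0 @ {0↦5, 1↦6, 2↦0}  ⇒  3 nodes, 2 edges  {1-p->1 2-q->0}
normal form: no rule applies after step 2

Answer: 2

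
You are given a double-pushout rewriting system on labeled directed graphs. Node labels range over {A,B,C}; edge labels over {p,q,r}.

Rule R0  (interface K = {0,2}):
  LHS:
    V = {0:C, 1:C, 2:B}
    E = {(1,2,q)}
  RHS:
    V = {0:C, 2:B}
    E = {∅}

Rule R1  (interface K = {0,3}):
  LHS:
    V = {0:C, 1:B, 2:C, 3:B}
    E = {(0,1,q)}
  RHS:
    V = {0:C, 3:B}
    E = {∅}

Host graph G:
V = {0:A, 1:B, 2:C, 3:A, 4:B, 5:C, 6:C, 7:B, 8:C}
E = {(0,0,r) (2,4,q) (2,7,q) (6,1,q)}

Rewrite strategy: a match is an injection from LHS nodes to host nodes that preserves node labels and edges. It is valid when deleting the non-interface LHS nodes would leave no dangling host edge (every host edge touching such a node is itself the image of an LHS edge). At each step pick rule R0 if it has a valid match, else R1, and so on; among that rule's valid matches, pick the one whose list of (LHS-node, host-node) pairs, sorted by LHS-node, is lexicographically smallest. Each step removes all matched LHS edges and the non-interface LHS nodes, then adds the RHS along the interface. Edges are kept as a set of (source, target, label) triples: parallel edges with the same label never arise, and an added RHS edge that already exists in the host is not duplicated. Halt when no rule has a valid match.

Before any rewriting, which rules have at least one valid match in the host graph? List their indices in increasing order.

R0: 3 valid matches — {0↦2, 1↦6, 2↦1}, {0↦5, 1↦6, 2↦1}, {0↦8, 1↦6, 2↦1}
R1: 12 valid matches — {0↦2, 1↦4, 2↦5, 3↦1}, {0↦2, 1↦4, 2↦5, 3↦7}, {0↦2, 1↦4, 2↦8, 3↦1} (+9 more)

Answer: [R0,R1]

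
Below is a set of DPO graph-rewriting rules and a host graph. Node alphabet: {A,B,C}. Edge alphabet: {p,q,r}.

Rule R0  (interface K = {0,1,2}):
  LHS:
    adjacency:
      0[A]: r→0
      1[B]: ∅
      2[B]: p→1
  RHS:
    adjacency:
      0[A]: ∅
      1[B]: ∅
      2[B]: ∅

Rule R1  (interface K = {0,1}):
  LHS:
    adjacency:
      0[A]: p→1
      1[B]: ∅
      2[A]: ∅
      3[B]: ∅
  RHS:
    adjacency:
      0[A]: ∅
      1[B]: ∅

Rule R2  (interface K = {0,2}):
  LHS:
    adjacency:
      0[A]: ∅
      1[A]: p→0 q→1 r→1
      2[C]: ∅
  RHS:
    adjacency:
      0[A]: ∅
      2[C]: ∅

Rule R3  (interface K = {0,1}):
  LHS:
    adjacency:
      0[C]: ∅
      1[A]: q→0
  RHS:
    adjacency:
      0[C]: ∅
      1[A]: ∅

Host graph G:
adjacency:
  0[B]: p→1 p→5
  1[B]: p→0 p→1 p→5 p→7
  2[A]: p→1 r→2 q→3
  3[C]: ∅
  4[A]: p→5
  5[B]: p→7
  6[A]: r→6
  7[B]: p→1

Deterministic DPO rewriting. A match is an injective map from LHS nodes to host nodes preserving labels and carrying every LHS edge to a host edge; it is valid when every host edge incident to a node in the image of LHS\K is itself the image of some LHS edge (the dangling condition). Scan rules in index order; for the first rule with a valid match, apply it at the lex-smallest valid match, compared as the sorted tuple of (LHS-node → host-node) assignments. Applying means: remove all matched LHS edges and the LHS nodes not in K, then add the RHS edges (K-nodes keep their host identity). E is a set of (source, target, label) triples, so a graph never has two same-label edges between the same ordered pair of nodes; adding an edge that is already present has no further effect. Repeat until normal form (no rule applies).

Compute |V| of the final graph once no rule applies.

initial: |V|=8 |E|=13  E = 0-p->1 0-p->5 1-p->0 1-p->1 1-p->5 1-p->7 2-p->1 2-r->2 2-q->3 4-p->5 5-p->7 6-r->6 7-p->1
step 1: apply R0 at {0↦2, 1↦0, 2↦1}  → |V|=8 |E|=11  E = 0-p->1 0-p->5 1-p->1 1-p->5 1-p->7 2-p->1 2-q->3 4-p->5 5-p->7 6-r->6 7-p->1
step 2: apply R0 at {0↦6, 1↦1, 2↦0}  → |V|=8 |E|=9  E = 0-p->5 1-p->1 1-p->5 1-p->7 2-p->1 2-q->3 4-p->5 5-p->7 7-p->1
step 3: apply R3 at {0↦3, 1↦2}  → |V|=8 |E|=8  E = 0-p->5 1-p->1 1-p->5 1-p->7 2-p->1 4-p->5 5-p->7 7-p->1
halt: no rule applies after step 3
NF nodes: {0:B, 1:B, 2:A, 3:C, 4:A, 5:B, 6:A, 7:B}

Answer: 8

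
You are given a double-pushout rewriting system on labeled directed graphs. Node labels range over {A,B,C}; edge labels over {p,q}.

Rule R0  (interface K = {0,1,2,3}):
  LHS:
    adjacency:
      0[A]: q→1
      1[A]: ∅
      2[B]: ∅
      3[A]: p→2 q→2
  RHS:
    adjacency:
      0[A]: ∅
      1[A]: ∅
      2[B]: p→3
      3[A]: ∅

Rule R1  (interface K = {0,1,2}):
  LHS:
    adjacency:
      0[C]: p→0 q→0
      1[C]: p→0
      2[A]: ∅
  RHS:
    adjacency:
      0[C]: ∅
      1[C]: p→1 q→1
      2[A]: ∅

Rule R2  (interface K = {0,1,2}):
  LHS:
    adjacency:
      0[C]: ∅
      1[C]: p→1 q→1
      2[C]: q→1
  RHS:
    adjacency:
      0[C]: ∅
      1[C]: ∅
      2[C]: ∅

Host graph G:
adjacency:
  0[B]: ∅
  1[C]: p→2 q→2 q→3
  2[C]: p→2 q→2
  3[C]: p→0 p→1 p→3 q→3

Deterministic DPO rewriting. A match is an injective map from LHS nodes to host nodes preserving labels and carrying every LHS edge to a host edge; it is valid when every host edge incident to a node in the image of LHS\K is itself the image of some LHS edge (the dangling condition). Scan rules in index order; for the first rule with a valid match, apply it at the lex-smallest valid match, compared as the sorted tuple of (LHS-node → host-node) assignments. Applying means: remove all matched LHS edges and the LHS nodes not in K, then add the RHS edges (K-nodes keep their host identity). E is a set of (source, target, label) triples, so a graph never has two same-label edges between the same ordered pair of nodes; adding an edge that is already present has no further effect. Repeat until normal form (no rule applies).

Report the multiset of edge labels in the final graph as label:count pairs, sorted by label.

Answer: p:3

Derivation:
start.  V:4 E:9  edges: 1-p->2 1-q->2 1-q->3 2-p->2 2-q->2 3-p->0 3-p->1 3-p->3 3-q->3
1. fire R2 via {0↦2, 1↦3, 2↦1}  →  V:4 E:6  edges: 1-p->2 1-q->2 2-p->2 2-q->2 3-p->0 3-p->1
2. fire R2 via {0↦3, 1↦2, 2↦1}  →  V:4 E:3  edges: 1-p->2 3-p->0 3-p->1
halt: no rule applies after step 2
NF edges: [(1, 2, 'p'), (3, 0, 'p'), (3, 1, 'p')]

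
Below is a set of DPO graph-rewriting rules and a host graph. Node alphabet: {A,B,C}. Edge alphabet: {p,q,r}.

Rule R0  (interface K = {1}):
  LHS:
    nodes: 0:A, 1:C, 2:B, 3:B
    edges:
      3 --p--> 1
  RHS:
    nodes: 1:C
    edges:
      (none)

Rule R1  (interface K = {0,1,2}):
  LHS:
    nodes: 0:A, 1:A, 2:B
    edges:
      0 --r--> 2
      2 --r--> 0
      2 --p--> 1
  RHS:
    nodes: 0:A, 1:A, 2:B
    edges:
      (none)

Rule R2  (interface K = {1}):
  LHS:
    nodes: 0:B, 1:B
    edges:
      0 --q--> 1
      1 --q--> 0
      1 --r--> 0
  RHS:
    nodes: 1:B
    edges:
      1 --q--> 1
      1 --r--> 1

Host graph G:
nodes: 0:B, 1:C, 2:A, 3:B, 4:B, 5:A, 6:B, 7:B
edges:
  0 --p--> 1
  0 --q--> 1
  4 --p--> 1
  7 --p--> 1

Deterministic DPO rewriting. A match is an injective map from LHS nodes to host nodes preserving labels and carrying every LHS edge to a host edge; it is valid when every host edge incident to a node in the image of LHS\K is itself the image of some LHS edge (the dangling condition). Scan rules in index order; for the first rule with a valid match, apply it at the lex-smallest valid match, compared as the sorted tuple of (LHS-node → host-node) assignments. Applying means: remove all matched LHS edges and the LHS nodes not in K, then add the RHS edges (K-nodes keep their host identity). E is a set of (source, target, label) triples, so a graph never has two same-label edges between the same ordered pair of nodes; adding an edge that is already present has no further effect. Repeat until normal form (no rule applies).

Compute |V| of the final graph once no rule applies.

start.  V:8 E:4  edges: 0-p->1 0-q->1 4-p->1 7-p->1
1. fire R0 via {0↦2, 1↦1, 2↦3, 3↦4}  →  V:5 E:3  edges: 0-p->1 0-q->1 7-p->1
2. fire R0 via {0↦5, 1↦1, 2↦6, 3↦7}  →  V:2 E:2  edges: 0-p->1 0-q->1
normal form: no rule applies after step 2
NF nodes: {0:B, 1:C}

Answer: 2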